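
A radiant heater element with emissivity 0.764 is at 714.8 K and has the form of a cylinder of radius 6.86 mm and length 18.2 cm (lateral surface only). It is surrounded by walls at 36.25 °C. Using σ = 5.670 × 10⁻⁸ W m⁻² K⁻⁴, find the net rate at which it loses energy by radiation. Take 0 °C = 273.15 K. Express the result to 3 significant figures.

Surroundings: T = 36.25 °C + 273.15 = 309.40 K.
Lateral area A = 2πrL = 2π×6.86×10⁻³×0.182 = 7.84468×10⁻³ m².
Net radiated power P_net = εσA(T⁴ − T₀⁴) = 0.764×5.670×10⁻⁸×7.84468×10⁻³×(714.8⁴ − 309.40⁴).
T⁴ − T₀⁴ = 2.61059×10¹¹ − 9.16392×10⁹ = 2.51895×10¹¹ K⁴, so P_net = 85.6 W.

Net loss ≈ 85.6 W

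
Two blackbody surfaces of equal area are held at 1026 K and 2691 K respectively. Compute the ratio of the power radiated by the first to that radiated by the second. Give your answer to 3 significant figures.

With equal areas, P₁/P₂ = (T₁/T₂)⁴ = (1026/2691)⁴ = 0.0211.

P₁/P₂ ≈ 0.0211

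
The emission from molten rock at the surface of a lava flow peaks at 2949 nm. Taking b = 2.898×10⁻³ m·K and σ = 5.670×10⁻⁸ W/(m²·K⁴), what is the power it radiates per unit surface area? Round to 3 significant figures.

Wien's law: T = b/λ_max = 2.898×10⁻³/2.949×10⁻⁶ = 982.706 K.
Then I = σT⁴ = 5.670×10⁻⁸×(982.706)⁴ = 5.29×10⁴ W/m².

I ≈ 5.29×10⁴ W/m²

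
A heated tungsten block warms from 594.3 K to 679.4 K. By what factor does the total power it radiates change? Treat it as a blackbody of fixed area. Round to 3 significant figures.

P ∝ T⁴, so P₂/P₁ = (T₂/T₁)⁴ = (679.4/594.3)⁴ = (1.14319)⁴ = 1.71.

P₂/P₁ ≈ 1.71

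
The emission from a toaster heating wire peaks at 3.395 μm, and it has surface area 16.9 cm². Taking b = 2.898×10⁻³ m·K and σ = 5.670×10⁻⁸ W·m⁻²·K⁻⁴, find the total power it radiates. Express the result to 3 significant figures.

P ≈ 50.9 W

Wien's law: T = b/λ_max = 2.898×10⁻³/3.395×10⁻⁶ = 853.608 K.
Area A = 16.9 cm² = 1.69×10⁻³ m².
Then P = σAT⁴ = 5.670×10⁻⁸×1.69×10⁻³×(853.608)⁴ = 50.9 W.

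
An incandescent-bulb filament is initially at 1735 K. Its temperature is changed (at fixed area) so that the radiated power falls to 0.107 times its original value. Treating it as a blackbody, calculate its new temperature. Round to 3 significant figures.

P ∝ T⁴, so T₂/T₁ = (P₂/P₁)^(1/4) = (0.107)^(1/4) = 0.571934.
T₂ = 1735 × 0.571934 = 992 K.

T₂ ≈ 992 K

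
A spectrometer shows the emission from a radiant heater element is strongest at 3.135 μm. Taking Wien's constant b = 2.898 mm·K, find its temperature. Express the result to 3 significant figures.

T ≈ 924 K

Wien's law gives T = b/λ_max = (2.898×10⁻³ m·K)/(3.135×10⁻⁶ m) = 924 K.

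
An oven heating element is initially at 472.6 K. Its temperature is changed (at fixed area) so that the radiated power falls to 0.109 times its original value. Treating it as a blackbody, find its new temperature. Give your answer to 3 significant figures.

T₂ ≈ 272 K

P ∝ T⁴, so T₂/T₁ = (P₂/P₁)^(1/4) = (0.109)^(1/4) = 0.574588.
T₂ = 472.6 × 0.574588 = 272 K.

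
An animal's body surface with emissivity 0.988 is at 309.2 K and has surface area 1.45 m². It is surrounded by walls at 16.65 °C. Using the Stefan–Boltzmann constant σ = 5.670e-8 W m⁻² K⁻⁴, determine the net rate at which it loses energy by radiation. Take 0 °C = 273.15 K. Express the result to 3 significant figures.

Surroundings: T = 16.65 °C + 273.15 = 289.80 K.
Area A = 1.45 m².
Net radiated power P_net = εσA(T⁴ − T₀⁴) = 0.988×5.670×10⁻⁸×1.45×(309.2⁴ − 289.80⁴).
T⁴ − T₀⁴ = 9.14025×10⁹ − 7.05332×10⁹ = 2.08693×10⁹ K⁴, so P_net = 170 W.

Net loss ≈ 170 W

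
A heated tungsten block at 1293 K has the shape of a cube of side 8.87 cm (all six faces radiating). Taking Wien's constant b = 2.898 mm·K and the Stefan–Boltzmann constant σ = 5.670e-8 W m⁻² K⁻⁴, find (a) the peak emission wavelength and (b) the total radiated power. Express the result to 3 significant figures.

(a) λ_max = b/T = 2.898×10⁻³/1293 = 2.241×10⁻⁶ m = 2.24 μm.
Area A = 6s² = 6×(0.0887 m)² = 0.0472061 m².
(b) P = σAT⁴ = 5.670×10⁻⁸×0.0472061×(1293)⁴ = 7.48×10³ W.

λ_max ≈ 2.24 μm; P ≈ 7.48×10³ W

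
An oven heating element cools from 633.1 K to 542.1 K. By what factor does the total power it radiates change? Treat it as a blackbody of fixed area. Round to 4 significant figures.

P₂/P₁ ≈ 0.5376

P ∝ T⁴, so P₂/P₁ = (T₂/T₁)⁴ = (542.1/633.1)⁴ = (0.856263)⁴ = 0.5376.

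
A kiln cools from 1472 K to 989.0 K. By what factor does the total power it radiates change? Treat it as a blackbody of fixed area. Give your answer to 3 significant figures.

P ∝ T⁴, so P₂/P₁ = (T₂/T₁)⁴ = (989.0/1472)⁴ = (0.671875)⁴ = 0.204.

P₂/P₁ ≈ 0.204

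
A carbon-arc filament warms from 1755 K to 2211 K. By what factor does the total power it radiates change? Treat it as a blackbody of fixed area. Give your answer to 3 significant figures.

P ∝ T⁴, so P₂/P₁ = (T₂/T₁)⁴ = (2211/1755)⁴ = (1.25983)⁴ = 2.52.

P₂/P₁ ≈ 2.52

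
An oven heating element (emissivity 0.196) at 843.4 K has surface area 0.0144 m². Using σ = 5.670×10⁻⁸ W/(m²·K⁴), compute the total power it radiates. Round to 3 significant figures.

Area A = 0.0144 m².
P = εσAT⁴ = 0.196 × 5.670×10⁻⁸ × 0.0144 × (843.4)⁴ = 81.0 W.

P ≈ 81.0 W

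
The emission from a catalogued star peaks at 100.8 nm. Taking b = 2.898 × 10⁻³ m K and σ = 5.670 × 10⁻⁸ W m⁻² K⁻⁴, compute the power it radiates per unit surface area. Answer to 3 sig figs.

I ≈ 3.87×10¹⁰ W/m²

Wien's law: T = b/λ_max = 2.898×10⁻³/1.008×10⁻⁷ = 28750.0 K.
Then I = σT⁴ = 5.670×10⁻⁸×(28750.0)⁴ = 3.87×10¹⁰ W/m².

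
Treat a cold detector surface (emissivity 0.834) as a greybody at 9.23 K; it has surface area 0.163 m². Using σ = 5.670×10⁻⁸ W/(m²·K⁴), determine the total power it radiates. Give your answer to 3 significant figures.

P ≈ 5.59×10⁻⁵ W

Area A = 0.163 m².
P = εσAT⁴ = 0.834 × 5.670×10⁻⁸ × 0.163 × (9.23)⁴ = 5.59×10⁻⁵ W.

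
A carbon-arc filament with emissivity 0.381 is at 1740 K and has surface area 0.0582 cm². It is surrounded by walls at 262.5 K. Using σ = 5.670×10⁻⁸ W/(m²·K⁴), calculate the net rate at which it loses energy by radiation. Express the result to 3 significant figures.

Area A = 0.0582 cm² = 5.82×10⁻⁶ m².
Net radiated power P_net = εσA(T⁴ − T₀⁴) = 0.381×5.670×10⁻⁸×5.82×10⁻⁶×(1740⁴ − 262.5⁴).
T⁴ − T₀⁴ = 9.16636×10¹² − 4.74807×10⁹ = 9.16161×10¹² K⁴, so P_net = 1.15 W.

Net loss ≈ 1.15 W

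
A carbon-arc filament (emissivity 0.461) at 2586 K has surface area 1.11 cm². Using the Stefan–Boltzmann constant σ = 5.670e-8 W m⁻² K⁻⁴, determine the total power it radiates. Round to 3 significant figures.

P ≈ 130 W

Area A = 1.11 cm² = 1.11×10⁻⁴ m².
P = εσAT⁴ = 0.461 × 5.670×10⁻⁸ × 1.11×10⁻⁴ × (2586)⁴ = 130 W.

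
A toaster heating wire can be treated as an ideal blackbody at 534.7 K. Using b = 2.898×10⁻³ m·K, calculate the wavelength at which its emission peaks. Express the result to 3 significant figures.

Wien's displacement law: λ_max = b/T = (2.898×10⁻³ m·K)/(534.7 K) = 5.420×10⁻⁶ m.
That is 5.42 μm, in the infrared range.

λ_max ≈ 5.42 μm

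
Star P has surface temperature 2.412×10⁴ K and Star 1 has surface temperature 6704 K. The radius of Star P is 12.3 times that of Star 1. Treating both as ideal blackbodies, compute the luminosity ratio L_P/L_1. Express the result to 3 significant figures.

L_P/L_1 ≈ 2.54×10⁴

L ∝ R²T⁴, so L_P/L_1 = (R_P/R_1)²(T_P/T_1)⁴ = (12.3)² × (2.412×10⁴/6704)⁴ = 151.29 × 167.561 = 2.54×10⁴.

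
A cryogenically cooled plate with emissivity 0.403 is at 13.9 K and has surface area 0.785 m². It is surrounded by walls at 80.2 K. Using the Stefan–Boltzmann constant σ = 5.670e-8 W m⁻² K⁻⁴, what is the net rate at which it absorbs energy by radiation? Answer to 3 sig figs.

Net gain ≈ 0.741 W

Area A = 0.785 m².
Net radiated power P_net = εσA(T⁴ − T₀⁴) = 0.403×5.670×10⁻⁸×0.785×(13.9⁴ − 80.2⁴).
T⁴ − T₀⁴ = 37330.1 − 4.13711×10⁷ = -4.13338×10⁷ K⁴, so P_net = -0.741 W — negative, meaning a net gain of 0.741 W.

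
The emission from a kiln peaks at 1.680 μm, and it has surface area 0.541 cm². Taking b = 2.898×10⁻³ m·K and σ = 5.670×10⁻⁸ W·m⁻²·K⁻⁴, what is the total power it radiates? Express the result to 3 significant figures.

Wien's law: T = b/λ_max = 2.898×10⁻³/1.680×10⁻⁶ = 1725.00 K.
Area A = 0.541 cm² = 5.41×10⁻⁵ m².
Then P = σAT⁴ = 5.670×10⁻⁸×5.41×10⁻⁵×(1725.00)⁴ = 27.2 W.

P ≈ 27.2 W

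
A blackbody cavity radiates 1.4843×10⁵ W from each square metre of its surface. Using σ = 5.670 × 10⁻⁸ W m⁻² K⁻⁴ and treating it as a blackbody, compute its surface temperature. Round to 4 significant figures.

I = σT⁴, so T = (I/σ)^(1/4) = (1.4843×10⁵/(5.670×10⁻⁸))^(1/4) = 1272 K.

T ≈ 1272 K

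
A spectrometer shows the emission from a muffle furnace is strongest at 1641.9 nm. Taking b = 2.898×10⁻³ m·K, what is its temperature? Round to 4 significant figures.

Wien's law gives T = b/λ_max = (2.898×10⁻³ m·K)/(1.6419×10⁻⁶ m) = 1765 K.

T ≈ 1765 K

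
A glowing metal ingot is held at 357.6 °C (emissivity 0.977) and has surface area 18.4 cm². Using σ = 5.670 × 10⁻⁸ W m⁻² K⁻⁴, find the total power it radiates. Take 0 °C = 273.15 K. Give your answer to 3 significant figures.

T = 357.6 °C + 273.15 = 630.75 K.
Area A = 18.4 cm² = 1.84×10⁻³ m².
P = εσAT⁴ = 0.977 × 5.670×10⁻⁸ × 1.84×10⁻³ × (630.75)⁴ = 16.1 W.

P ≈ 16.1 W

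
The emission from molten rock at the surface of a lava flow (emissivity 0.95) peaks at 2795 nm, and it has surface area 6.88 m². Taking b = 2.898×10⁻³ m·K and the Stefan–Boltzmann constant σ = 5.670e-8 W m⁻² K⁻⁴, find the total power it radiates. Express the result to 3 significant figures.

Wien's law: T = b/λ_max = 2.898×10⁻³/2.795×10⁻⁶ = 1036.85 K.
Area A = 6.88 m².
Then P = εσAT⁴ = 0.95×5.670×10⁻⁸×6.88×(1036.85)⁴ = 4.28×10⁵ W.

P ≈ 4.28×10⁵ W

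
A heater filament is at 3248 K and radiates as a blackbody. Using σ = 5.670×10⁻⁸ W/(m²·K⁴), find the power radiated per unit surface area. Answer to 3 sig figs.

I ≈ 6.31×10⁶ W/m²

Stefan–Boltzmann: I = σT⁴ = 5.670×10⁻⁸ × (3248)⁴ = 6.31×10⁶ W/m².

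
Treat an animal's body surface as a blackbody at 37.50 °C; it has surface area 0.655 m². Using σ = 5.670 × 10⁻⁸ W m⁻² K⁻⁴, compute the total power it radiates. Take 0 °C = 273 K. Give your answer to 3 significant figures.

P ≈ 345 W

T = 37.50 °C + 273 = 310.50 K.
Area A = 0.655 m².
P = σAT⁴ = 5.670×10⁻⁸ × 0.655 × (310.50)⁴ = 345 W.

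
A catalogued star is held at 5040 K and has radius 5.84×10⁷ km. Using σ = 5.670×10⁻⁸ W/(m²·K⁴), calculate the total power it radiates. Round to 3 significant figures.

Surface area A = 4πR² = 4π(5.84×10¹⁰ m)² = 4.28584×10²² m².
P = σAT⁴ = 5.670×10⁻⁸ × 4.28584×10²² × (5040)⁴ = 1.57×10³⁰ W.

P ≈ 1.57×10³⁰ W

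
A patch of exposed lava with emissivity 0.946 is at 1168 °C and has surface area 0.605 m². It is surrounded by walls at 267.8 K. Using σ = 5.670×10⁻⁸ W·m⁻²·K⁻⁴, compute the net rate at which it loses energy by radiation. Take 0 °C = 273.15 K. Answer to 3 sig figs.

T = 1168 °C + 273.15 = 1441.15 K.
Area A = 0.605 m².
Net radiated power P_net = εσA(T⁴ − T₀⁴) = 0.946×5.670×10⁻⁸×0.605×(1441.15⁴ − 267.8⁴).
T⁴ − T₀⁴ = 4.31357×10¹² − 5.14331×10⁹ = 4.30843×10¹² K⁴, so P_net = 1.40×10⁵ W.

Net loss ≈ 1.40×10⁵ W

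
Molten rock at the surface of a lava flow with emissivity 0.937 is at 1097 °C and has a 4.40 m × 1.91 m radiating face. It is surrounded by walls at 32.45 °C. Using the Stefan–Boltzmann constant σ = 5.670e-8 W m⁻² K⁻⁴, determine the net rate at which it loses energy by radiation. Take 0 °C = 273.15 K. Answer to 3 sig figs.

T = 1097 °C + 273.15 = 1370.15 K.
Surroundings: T = 32.45 °C + 273.15 = 305.60 K.
Area A = 4.40 × 1.91 = 8.404 m².
Net radiated power P_net = εσA(T⁴ − T₀⁴) = 0.937×5.670×10⁻⁸×8.404×(1370.15⁴ − 305.60⁴).
T⁴ − T₀⁴ = 3.52430×10¹² − 8.72195×10⁹ = 3.51558×10¹² K⁴, so P_net = 1.57×10⁶ W.

Net loss ≈ 1.57×10⁶ W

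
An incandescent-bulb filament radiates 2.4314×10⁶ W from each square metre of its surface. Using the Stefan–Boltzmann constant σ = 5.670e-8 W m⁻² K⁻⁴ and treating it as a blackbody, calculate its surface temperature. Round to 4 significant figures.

T ≈ 2559 K

I = σT⁴, so T = (I/σ)^(1/4) = (2.4314×10⁶/(5.670×10⁻⁸))^(1/4) = 2559 K.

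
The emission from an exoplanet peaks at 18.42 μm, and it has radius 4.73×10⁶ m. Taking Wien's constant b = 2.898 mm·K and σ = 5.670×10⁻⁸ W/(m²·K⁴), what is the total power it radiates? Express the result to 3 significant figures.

Wien's law: T = b/λ_max = 2.898×10⁻³/1.842×10⁻⁵ = 157.329 K.
Surface area A = 4πR² = 4π(4.73×10⁶ m)² = 2.81146×10¹⁴ m².
Then P = σAT⁴ = 5.670×10⁻⁸×2.81146×10¹⁴×(157.329)⁴ = 9.77×10¹⁵ W.

P ≈ 9.77×10¹⁵ W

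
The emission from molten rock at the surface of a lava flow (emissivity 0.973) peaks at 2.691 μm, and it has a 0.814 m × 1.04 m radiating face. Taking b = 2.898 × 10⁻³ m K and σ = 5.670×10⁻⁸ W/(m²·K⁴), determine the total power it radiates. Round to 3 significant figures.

Wien's law: T = b/λ_max = 2.898×10⁻³/2.691×10⁻⁶ = 1076.92 K.
Area A = 0.814 × 1.04 = 0.84656 m².
Then P = εσAT⁴ = 0.973×5.670×10⁻⁸×0.84656×(1076.92)⁴ = 6.28×10⁴ W.

P ≈ 6.28×10⁴ W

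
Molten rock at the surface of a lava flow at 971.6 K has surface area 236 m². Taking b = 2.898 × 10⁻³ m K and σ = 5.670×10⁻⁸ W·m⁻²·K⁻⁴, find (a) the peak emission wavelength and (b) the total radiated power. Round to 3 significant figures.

(a) λ_max = b/T = 2.898×10⁻³/971.6 = 2.983×10⁻⁶ m = 2.98×10³ nm.
Area A = 236 m².
(b) P = σAT⁴ = 5.670×10⁻⁸×236×(971.6)⁴ = 1.19×10⁷ W.

λ_max ≈ 2.98×10³ nm; P ≈ 1.19×10⁷ W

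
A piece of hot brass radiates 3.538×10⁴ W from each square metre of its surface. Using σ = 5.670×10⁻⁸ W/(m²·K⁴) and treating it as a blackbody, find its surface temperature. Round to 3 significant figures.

T ≈ 889 K

I = σT⁴, so T = (I/σ)^(1/4) = (3.538×10⁴/(5.670×10⁻⁸))^(1/4) = 889 K.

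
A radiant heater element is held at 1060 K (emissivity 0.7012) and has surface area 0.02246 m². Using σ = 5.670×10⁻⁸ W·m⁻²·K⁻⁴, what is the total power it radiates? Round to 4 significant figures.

P ≈ 1127 W

Area A = 0.02246 m².
P = εσAT⁴ = 0.7012 × 5.670×10⁻⁸ × 0.02246 × (1060)⁴ = 1127 W.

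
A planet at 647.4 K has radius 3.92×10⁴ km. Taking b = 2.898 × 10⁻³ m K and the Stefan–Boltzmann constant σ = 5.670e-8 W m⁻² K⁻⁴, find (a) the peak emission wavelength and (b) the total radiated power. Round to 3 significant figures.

λ_max ≈ 4.48 μm; P ≈ 1.92×10²⁰ W

(a) λ_max = b/T = 2.898×10⁻³/647.4 = 4.476×10⁻⁶ m = 4.48 μm.
Surface area A = 4πR² = 4π(3.92×10⁷ m)² = 1.93100×10¹⁶ m².
(b) P = σAT⁴ = 5.670×10⁻⁸×1.93100×10¹⁶×(647.4)⁴ = 1.92×10²⁰ W.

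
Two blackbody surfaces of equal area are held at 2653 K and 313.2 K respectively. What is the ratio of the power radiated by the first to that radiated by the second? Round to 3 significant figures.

P₁/P₂ ≈ 5.15×10³

With equal areas, P₁/P₂ = (T₁/T₂)⁴ = (2653/313.2)⁴ = 5.15×10³.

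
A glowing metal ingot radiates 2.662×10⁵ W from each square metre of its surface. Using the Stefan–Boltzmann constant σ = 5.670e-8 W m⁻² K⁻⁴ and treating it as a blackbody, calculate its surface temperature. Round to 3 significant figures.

T ≈ 1.47×10³ K

I = σT⁴, so T = (I/σ)^(1/4) = (2.662×10⁵/(5.670×10⁻⁸))^(1/4) = 1.47×10³ K.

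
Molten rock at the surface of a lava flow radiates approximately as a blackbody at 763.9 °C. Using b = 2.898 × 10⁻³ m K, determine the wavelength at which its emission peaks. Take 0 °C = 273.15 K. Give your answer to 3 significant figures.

T = 763.9 °C + 273.15 = 1037.05 K.
Wien's displacement law: λ_max = b/T = (2.898×10⁻³ m·K)/(1037.05 K) = 2.794×10⁻⁶ m.
That is 2.79 μm, in the infrared range.

λ_max ≈ 2.79 μm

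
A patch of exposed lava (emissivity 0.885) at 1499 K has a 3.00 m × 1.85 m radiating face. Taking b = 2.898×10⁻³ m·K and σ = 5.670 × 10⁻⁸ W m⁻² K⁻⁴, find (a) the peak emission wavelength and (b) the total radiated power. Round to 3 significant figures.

λ_max ≈ 1.93 μm; P ≈ 1.41×10⁶ W

(a) λ_max = b/T = 2.898×10⁻³/1499 = 1.933×10⁻⁶ m = 1.93 μm.
Area A = 3.00 × 1.85 = 5.55 m².
(b) P = εσAT⁴ = 0.885×5.670×10⁻⁸×5.55×(1499)⁴ = 1.41×10⁶ W.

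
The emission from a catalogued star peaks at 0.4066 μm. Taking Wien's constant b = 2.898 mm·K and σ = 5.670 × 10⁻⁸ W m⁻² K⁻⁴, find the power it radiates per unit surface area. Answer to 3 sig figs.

Wien's law: T = b/λ_max = 2.898×10⁻³/4.066×10⁻⁷ = 7127.40 K.
Then I = σT⁴ = 5.670×10⁻⁸×(7127.40)⁴ = 1.46×10⁸ W/m².

I ≈ 1.46×10⁸ W/m²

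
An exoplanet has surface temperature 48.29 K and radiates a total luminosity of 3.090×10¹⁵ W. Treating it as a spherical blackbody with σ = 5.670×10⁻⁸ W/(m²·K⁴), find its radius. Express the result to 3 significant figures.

L = 4πR²σT⁴ ⇒ R = √(L/(4πσT⁴)).
σT⁴ = 0.308327 W/m², so R = √(3.090×10¹⁵/(4π×0.308327)) = 2.82×10⁷ m.

R ≈ 2.82×10⁷ m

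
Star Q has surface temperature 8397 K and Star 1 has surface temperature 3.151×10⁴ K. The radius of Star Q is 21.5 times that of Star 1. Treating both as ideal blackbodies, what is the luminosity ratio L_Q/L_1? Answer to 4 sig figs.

L ∝ R²T⁴, so L_Q/L_1 = (R_Q/R_1)²(T_Q/T_1)⁴ = (21.5)² × (8397/3.151×10⁴)⁴ = 462.25 × 5.04316×10⁻³ = 2.331.

L_Q/L_1 ≈ 2.331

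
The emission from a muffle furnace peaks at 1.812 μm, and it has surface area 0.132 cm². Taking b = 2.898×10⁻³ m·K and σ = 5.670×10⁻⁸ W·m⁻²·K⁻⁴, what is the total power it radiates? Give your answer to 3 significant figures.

Wien's law: T = b/λ_max = 2.898×10⁻³/1.812×10⁻⁶ = 1599.34 K.
Area A = 0.132 cm² = 1.32×10⁻⁵ m².
Then P = σAT⁴ = 5.670×10⁻⁸×1.32×10⁻⁵×(1599.34)⁴ = 4.90 W.

P ≈ 4.90 W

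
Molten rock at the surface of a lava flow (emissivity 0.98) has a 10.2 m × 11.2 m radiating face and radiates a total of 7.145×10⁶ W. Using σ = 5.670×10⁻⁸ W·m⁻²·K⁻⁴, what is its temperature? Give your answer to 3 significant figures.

T ≈ 1.03×10³ K

Area A = 10.2 × 11.2 = 114.24 m².
P = εσAT⁴ ⇒ T = (P/(εσA))^(1/4) = (7.145×10⁶/(0.98×5.670×10⁻⁸×114.24))^(1/4) = 1.03×10³ K.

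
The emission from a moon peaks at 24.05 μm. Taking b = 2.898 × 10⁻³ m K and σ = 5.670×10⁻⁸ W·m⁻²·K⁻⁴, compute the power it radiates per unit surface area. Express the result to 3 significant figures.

Wien's law: T = b/λ_max = 2.898×10⁻³/2.405×10⁻⁵ = 120.499 K.
Then I = σT⁴ = 5.670×10⁻⁸×(120.499)⁴ = 12.0 W/m².

I ≈ 12.0 W/m²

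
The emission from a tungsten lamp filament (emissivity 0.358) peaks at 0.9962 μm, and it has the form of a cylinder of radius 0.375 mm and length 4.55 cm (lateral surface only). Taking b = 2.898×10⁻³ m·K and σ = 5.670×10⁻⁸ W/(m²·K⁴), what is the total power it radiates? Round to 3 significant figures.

Wien's law: T = b/λ_max = 2.898×10⁻³/9.962×10⁻⁷ = 2909.05 K.
Lateral area A = 2πrL = 2π×3.75×10⁻⁴×0.0455 = 1.07207×10⁻⁴ m².
Then P = εσAT⁴ = 0.358×5.670×10⁻⁸×1.07207×10⁻⁴×(2909.05)⁴ = 156 W.

P ≈ 156 W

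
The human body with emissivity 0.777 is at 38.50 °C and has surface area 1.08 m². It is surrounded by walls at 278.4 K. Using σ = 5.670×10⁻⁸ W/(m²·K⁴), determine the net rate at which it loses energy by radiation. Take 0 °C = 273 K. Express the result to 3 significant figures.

Net loss ≈ 162 W

T = 38.50 °C + 273 = 311.50 K.
Area A = 1.08 m².
Net radiated power P_net = εσA(T⁴ − T₀⁴) = 0.777×5.670×10⁻⁸×1.08×(311.50⁴ − 278.4⁴).
T⁴ − T₀⁴ = 9.41526×10⁹ − 6.00727×10⁹ = 3.40799×10⁹ K⁴, so P_net = 162 W.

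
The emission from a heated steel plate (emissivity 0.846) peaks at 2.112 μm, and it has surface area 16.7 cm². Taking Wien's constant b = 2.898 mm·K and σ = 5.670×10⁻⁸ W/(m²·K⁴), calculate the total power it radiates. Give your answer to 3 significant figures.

Wien's law: T = b/λ_max = 2.898×10⁻³/2.112×10⁻⁶ = 1372.16 K.
Area A = 16.7 cm² = 1.67×10⁻³ m².
Then P = εσAT⁴ = 0.846×5.670×10⁻⁸×1.67×10⁻³×(1372.16)⁴ = 284 W.

P ≈ 284 W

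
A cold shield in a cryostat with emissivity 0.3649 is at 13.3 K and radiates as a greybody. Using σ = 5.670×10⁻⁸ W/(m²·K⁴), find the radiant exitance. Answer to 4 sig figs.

I ≈ 6.474×10⁻⁴ W/m²

Stefan–Boltzmann: I = εσT⁴ = 0.3649 × 5.670×10⁻⁸ × (13.3)⁴ = 6.474×10⁻⁴ W/m².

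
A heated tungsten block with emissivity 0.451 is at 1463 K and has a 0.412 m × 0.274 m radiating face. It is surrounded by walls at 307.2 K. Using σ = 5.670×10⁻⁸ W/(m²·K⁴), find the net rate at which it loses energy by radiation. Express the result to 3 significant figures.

Area A = 0.412 × 0.274 = 0.112888 m².
Net radiated power P_net = εσA(T⁴ − T₀⁴) = 0.451×5.670×10⁻⁸×0.112888×(1463⁴ − 307.2⁴).
T⁴ − T₀⁴ = 4.58118×10¹² − 8.90604×10⁹ = 4.57227×10¹² K⁴, so P_net = 1.32×10⁴ W.

Net loss ≈ 1.32×10⁴ W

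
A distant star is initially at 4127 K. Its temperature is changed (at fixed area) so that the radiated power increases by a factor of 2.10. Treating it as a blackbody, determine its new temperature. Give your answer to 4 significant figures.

P ∝ T⁴, so T₂/T₁ = (P₂/P₁)^(1/4) = (2.10)^(1/4) = 1.20380.
T₂ = 4127 × 1.20380 = 4968 K.

T₂ ≈ 4968 K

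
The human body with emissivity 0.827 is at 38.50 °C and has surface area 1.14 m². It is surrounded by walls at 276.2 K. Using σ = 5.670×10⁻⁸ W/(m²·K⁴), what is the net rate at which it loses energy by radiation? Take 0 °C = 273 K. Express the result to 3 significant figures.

Net loss ≈ 192 W

T = 38.50 °C + 273 = 311.50 K.
Area A = 1.14 m².
Net radiated power P_net = εσA(T⁴ − T₀⁴) = 0.827×5.670×10⁻⁸×1.14×(311.50⁴ − 276.2⁴).
T⁴ − T₀⁴ = 9.41526×10⁹ − 5.81962×10⁹ = 3.59564×10⁹ K⁴, so P_net = 192 W.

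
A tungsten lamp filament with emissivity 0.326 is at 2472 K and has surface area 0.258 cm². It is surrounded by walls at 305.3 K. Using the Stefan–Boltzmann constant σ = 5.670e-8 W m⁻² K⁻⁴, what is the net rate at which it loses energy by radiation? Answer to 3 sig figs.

Area A = 0.258 cm² = 2.58×10⁻⁵ m².
Net radiated power P_net = εσA(T⁴ − T₀⁴) = 0.326×5.670×10⁻⁸×2.58×10⁻⁵×(2472⁴ − 305.3⁴).
T⁴ − T₀⁴ = 3.73417×10¹³ − 8.68775×10⁹ = 3.73330×10¹³ K⁴, so P_net = 17.8 W.

Net loss ≈ 17.8 W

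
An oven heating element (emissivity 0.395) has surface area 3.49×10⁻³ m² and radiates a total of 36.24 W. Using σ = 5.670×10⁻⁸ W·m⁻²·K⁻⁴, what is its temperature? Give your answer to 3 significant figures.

Area A = 3.49×10⁻³ m².
P = εσAT⁴ ⇒ T = (P/(εσA))^(1/4) = (36.24/(0.395×5.670×10⁻⁸×3.49×10⁻³))^(1/4) = 825 K.

T ≈ 825 K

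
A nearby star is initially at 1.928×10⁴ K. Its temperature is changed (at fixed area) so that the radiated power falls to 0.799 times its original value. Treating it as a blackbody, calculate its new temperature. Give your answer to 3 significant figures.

P ∝ T⁴, so T₂/T₁ = (P₂/P₁)^(1/4) = (0.799)^(1/4) = 0.945446.
T₂ = 1.928×10⁴ × 0.945446 = 1.82×10⁴ K.

T₂ ≈ 1.82×10⁴ K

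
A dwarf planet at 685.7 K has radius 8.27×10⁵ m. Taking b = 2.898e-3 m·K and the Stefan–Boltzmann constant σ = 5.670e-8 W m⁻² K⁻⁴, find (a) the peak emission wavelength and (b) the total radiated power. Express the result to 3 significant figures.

λ_max ≈ 4.23 μm; P ≈ 1.08×10¹⁷ W

(a) λ_max = b/T = 2.898×10⁻³/685.7 = 4.226×10⁻⁶ m = 4.23 μm.
Surface area A = 4πR² = 4π(8.27×10⁵ m)² = 8.59451×10¹² m².
(b) P = σAT⁴ = 5.670×10⁻⁸×8.59451×10¹²×(685.7)⁴ = 1.08×10¹⁷ W.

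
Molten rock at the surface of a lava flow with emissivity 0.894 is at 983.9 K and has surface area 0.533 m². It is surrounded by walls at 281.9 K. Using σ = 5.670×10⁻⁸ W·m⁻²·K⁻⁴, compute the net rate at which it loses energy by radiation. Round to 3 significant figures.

Net loss ≈ 2.51×10⁴ W

Area A = 0.533 m².
Net radiated power P_net = εσA(T⁴ − T₀⁴) = 0.894×5.670×10⁻⁸×0.533×(983.9⁴ − 281.9⁴).
T⁴ − T₀⁴ = 9.37139×10¹¹ − 6.31510×10⁹ = 9.30824×10¹¹ K⁴, so P_net = 2.51×10⁴ W.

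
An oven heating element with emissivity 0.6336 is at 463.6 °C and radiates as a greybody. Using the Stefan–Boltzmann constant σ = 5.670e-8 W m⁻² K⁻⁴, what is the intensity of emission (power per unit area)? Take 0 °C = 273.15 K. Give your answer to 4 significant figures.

T = 463.6 °C + 273.15 = 736.75 K.
Stefan–Boltzmann: I = εσT⁴ = 0.6336 × 5.670×10⁻⁸ × (736.75)⁴ = 1.058×10⁴ W/m².

I ≈ 1.058×10⁴ W/m²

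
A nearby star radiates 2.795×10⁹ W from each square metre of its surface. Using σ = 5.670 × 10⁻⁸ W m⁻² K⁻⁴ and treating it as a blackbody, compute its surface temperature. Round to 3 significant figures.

I = σT⁴, so T = (I/σ)^(1/4) = (2.795×10⁹/(5.670×10⁻⁸))^(1/4) = 1.49×10⁴ K.

T ≈ 1.49×10⁴ K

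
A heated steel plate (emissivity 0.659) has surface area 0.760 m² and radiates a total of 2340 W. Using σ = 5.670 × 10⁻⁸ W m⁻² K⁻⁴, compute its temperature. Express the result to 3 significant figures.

T ≈ 536 K

Area A = 0.760 m².
P = εσAT⁴ ⇒ T = (P/(εσA))^(1/4) = (2340/(0.659×5.670×10⁻⁸×0.760))^(1/4) = 536 K.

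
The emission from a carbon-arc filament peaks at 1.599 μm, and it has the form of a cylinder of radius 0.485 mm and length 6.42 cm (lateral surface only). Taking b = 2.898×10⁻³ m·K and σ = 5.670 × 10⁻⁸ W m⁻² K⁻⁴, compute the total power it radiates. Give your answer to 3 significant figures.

Wien's law: T = b/λ_max = 2.898×10⁻³/1.599×10⁻⁶ = 1812.38 K.
Lateral area A = 2πrL = 2π×4.85×10⁻⁴×0.0642 = 1.95640×10⁻⁴ m².
Then P = σAT⁴ = 5.670×10⁻⁸×1.95640×10⁻⁴×(1812.38)⁴ = 120 W.

P ≈ 120 W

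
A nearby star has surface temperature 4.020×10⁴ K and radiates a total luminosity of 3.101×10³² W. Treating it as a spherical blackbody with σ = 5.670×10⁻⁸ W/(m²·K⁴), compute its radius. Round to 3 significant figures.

L = 4πR²σT⁴ ⇒ R = √(L/(4πσT⁴)).
σT⁴ = 1.48077×10¹¹ W/m², so R = √(3.101×10³²/(4π×1.48077×10¹¹)) = 1.29×10¹⁰ m.

R ≈ 1.29×10¹⁰ m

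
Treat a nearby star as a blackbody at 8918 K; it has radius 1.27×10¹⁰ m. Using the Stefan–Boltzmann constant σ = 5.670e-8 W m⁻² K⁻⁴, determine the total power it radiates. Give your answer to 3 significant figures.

P ≈ 7.27×10²⁹ W

Surface area A = 4πR² = 4π(1.27×10¹⁰ m)² = 2.02683×10²¹ m².
P = σAT⁴ = 5.670×10⁻⁸ × 2.02683×10²¹ × (8918)⁴ = 7.27×10²⁹ W.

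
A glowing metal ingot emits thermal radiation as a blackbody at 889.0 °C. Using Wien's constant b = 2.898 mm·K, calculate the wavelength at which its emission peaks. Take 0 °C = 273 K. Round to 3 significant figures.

T = 889.0 °C + 273 = 1162.0 K.
Wien's displacement law: λ_max = b/T = (2.898×10⁻³ m·K)/(1162.0 K) = 2.494×10⁻⁶ m.
That is 2.49 μm, in the infrared range.

λ_max ≈ 2.49 μm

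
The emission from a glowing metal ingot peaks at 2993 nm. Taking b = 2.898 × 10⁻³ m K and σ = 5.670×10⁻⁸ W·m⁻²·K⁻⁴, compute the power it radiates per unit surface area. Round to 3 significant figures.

Wien's law: T = b/λ_max = 2.898×10⁻³/2.993×10⁻⁶ = 968.259 K.
Then I = σT⁴ = 5.670×10⁻⁸×(968.259)⁴ = 4.98×10⁴ W/m².

I ≈ 4.98×10⁴ W/m²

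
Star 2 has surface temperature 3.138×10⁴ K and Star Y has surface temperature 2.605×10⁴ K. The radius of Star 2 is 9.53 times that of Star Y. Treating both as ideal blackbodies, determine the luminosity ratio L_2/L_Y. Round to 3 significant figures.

L_2/L_Y ≈ 191

L ∝ R²T⁴, so L_2/L_Y = (R_2/R_Y)²(T_2/T_Y)⁴ = (9.53)² × (3.138×10⁴/2.605×10⁴)⁴ = 90.8209 × 2.10562 = 191.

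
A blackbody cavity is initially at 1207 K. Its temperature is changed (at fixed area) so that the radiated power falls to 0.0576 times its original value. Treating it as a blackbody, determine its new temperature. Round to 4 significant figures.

P ∝ T⁴, so T₂/T₁ = (P₂/P₁)^(1/4) = (0.0576)^(1/4) = 0.489898.
T₂ = 1207 × 0.489898 = 591.3 K.

T₂ ≈ 591.3 K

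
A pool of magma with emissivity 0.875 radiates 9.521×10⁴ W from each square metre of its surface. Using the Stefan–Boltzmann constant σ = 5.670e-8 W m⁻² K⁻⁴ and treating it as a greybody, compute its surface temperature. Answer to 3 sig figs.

T ≈ 1.18×10³ K

I = εσT⁴, so T = (I/εσ)^(1/4) = (9.521×10⁴/(0.875×5.670×10⁻⁸))^(1/4) = 1.18×10³ K.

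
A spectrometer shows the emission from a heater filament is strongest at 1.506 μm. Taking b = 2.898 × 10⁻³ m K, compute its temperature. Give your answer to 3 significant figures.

T ≈ 1.92×10³ K

Wien's law gives T = b/λ_max = (2.898×10⁻³ m·K)/(1.506×10⁻⁶ m) = 1.92×10³ K.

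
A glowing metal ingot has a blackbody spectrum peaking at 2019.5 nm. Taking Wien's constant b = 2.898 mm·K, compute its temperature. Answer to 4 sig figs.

Wien's law gives T = b/λ_max = (2.898×10⁻³ m·K)/(2.0195×10⁻⁶ m) = 1435 K.

T ≈ 1435 K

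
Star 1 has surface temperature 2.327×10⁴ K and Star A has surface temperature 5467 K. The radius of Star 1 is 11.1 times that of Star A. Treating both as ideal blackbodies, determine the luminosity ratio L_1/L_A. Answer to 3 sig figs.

L ∝ R²T⁴, so L_1/L_A = (R_1/R_A)²(T_1/T_A)⁴ = (11.1)² × (2.327×10⁴/5467)⁴ = 123.21 × 328.238 = 4.04×10⁴.

L_1/L_A ≈ 4.04×10⁴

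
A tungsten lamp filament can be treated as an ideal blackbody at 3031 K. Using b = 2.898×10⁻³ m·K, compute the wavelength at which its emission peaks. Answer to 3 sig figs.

Wien's displacement law: λ_max = b/T = (2.898×10⁻³ m·K)/(3031 K) = 9.561×10⁻⁷ m.
That is 0.956 μm, in the infrared range.

λ_max ≈ 0.956 μm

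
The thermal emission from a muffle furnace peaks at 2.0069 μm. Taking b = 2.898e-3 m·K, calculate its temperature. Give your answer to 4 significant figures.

T ≈ 1444 K

Wien's law gives T = b/λ_max = (2.898×10⁻³ m·K)/(2.0069×10⁻⁶ m) = 1444 K.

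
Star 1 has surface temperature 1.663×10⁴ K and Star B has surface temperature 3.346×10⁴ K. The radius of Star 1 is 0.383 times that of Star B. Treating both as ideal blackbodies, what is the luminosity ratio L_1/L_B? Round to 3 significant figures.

L_1/L_B ≈ 8.95×10⁻³

L ∝ R²T⁴, so L_1/L_B = (R_1/R_B)²(T_1/T_B)⁴ = (0.383)² × (1.663×10⁴/3.346×10⁴)⁴ = 0.146689 × 0.0610190 = 8.95×10⁻³.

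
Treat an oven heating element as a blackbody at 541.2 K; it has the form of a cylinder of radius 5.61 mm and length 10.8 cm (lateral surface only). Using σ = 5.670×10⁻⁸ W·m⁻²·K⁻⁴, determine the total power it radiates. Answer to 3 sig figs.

P ≈ 18.5 W

Lateral area A = 2πrL = 2π×5.61×10⁻³×0.108 = 3.80686×10⁻³ m².
P = σAT⁴ = 5.670×10⁻⁸ × 3.80686×10⁻³ × (541.2)⁴ = 18.5 W.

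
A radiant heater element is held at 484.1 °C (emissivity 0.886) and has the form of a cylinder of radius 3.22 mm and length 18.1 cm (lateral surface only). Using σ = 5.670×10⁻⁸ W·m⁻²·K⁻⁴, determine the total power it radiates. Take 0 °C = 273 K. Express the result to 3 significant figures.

T = 484.1 °C + 273 = 757.1 K.
Lateral area A = 2πrL = 2π×3.22×10⁻³×0.181 = 3.66197×10⁻³ m².
P = εσAT⁴ = 0.886 × 5.670×10⁻⁸ × 3.66197×10⁻³ × (757.1)⁴ = 60.4 W.

P ≈ 60.4 W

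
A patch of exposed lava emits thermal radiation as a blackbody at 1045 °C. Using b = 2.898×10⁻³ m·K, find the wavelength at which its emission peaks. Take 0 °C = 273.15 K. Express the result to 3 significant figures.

T = 1045 °C + 273.15 = 1318.15 K.
Wien's displacement law: λ_max = b/T = (2.898×10⁻³ m·K)/(1318.15 K) = 2.199×10⁻⁶ m.
That is 2.20×10³ nm, in the infrared range.

λ_max ≈ 2.20×10³ nm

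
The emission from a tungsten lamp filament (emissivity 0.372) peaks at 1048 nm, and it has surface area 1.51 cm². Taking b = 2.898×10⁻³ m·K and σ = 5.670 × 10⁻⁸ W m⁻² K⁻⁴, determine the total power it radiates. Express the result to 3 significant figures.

P ≈ 186 W

Wien's law: T = b/λ_max = 2.898×10⁻³/1.048×10⁻⁶ = 2765.27 K.
Area A = 1.51 cm² = 1.51×10⁻⁴ m².
Then P = εσAT⁴ = 0.372×5.670×10⁻⁸×1.51×10⁻⁴×(2765.27)⁴ = 186 W.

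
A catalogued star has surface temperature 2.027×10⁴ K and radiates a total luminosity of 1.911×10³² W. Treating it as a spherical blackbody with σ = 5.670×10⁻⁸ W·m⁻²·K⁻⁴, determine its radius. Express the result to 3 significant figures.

L = 4πR²σT⁴ ⇒ R = √(L/(4πσT⁴)).
σT⁴ = 9.57190×10⁹ W/m², so R = √(1.911×10³²/(4π×9.57190×10⁹)) = 3.99×10¹⁰ m.

R ≈ 3.99×10¹⁰ m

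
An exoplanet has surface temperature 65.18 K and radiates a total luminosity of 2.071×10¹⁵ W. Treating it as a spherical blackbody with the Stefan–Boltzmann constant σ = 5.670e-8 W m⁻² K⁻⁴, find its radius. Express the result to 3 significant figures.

L = 4πR²σT⁴ ⇒ R = √(L/(4πσT⁴)).
σT⁴ = 1.02339 W/m², so R = √(2.071×10¹⁵/(4π×1.02339)) = 1.27×10⁷ m.

R ≈ 1.27×10⁷ m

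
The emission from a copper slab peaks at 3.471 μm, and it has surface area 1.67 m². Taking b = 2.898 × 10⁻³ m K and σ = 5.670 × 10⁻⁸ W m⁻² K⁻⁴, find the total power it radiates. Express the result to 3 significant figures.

P ≈ 4.60×10⁴ W

Wien's law: T = b/λ_max = 2.898×10⁻³/3.471×10⁻⁶ = 834.918 K.
Area A = 1.67 m².
Then P = σAT⁴ = 5.670×10⁻⁸×1.67×(834.918)⁴ = 4.60×10⁴ W.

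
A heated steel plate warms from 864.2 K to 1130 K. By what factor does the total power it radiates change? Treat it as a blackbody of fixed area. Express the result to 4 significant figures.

P ∝ T⁴, so P₂/P₁ = (T₂/T₁)⁴ = (1130/864.2)⁴ = (1.30757)⁴ = 2.923.

P₂/P₁ ≈ 2.923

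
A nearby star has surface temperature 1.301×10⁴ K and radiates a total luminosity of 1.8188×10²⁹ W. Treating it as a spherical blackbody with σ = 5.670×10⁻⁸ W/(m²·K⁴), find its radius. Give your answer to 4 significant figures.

L = 4πR²σT⁴ ⇒ R = √(L/(4πσT⁴)).
σT⁴ = 1.62440×10⁹ W/m², so R = √(1.8188×10²⁹/(4π×1.62440×10⁹)) = 2.985×10⁹ m.

R ≈ 2.985×10⁹ m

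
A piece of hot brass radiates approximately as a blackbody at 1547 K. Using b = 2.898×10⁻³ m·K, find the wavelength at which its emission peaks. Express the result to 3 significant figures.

Wien's displacement law: λ_max = b/T = (2.898×10⁻³ m·K)/(1547 K) = 1.873×10⁻⁶ m.
That is 1.87×10³ nm, in the infrared range.

λ_max ≈ 1.87×10³ nm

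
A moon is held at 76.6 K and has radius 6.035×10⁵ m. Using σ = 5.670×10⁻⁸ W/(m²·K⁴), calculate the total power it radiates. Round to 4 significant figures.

Surface area A = 4πR² = 4π(6.035×10⁵ m)² = 4.57683×10¹² m².
P = σAT⁴ = 5.670×10⁻⁸ × 4.57683×10¹² × (76.6)⁴ = 8.934×10¹² W.

P ≈ 8.934×10¹² W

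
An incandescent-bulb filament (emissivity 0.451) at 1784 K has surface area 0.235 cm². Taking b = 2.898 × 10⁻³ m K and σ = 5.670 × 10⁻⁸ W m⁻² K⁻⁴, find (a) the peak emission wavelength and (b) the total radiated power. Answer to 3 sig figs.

λ_max ≈ 1.62×10³ nm; P ≈ 6.09 W

(a) λ_max = b/T = 2.898×10⁻³/1784 = 1.624×10⁻⁶ m = 1.62×10³ nm.
Area A = 0.235 cm² = 2.35×10⁻⁵ m².
(b) P = εσAT⁴ = 0.451×5.670×10⁻⁸×2.35×10⁻⁵×(1784)⁴ = 6.09 W.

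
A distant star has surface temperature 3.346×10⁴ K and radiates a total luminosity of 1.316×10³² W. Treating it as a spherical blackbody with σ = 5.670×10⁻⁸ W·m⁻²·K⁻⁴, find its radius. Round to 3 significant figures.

R ≈ 1.21×10¹⁰ m

L = 4πR²σT⁴ ⇒ R = √(L/(4πσT⁴)).
σT⁴ = 7.10701×10¹⁰ W/m², so R = √(1.316×10³²/(4π×7.10701×10¹⁰)) = 1.21×10¹⁰ m.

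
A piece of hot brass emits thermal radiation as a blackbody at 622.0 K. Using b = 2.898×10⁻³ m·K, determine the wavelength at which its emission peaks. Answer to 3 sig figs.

Wien's displacement law: λ_max = b/T = (2.898×10⁻³ m·K)/(622.0 K) = 4.659×10⁻⁶ m.
That is 4.66 μm, in the infrared range.

λ_max ≈ 4.66 μm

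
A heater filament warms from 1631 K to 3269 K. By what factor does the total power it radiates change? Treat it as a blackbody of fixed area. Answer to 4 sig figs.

P ∝ T⁴, so P₂/P₁ = (T₂/T₁)⁴ = (3269/1631)⁴ = (2.00429)⁴ = 16.14.

P₂/P₁ ≈ 16.14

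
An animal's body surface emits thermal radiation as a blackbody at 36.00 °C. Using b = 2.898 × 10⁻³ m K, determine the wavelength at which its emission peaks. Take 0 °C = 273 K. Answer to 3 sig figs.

λ_max ≈ 9.38 μm

T = 36.00 °C + 273 = 309.00 K.
Wien's displacement law: λ_max = b/T = (2.898×10⁻³ m·K)/(309.00 K) = 9.379×10⁻⁶ m.
That is 9.38 μm, in the infrared range.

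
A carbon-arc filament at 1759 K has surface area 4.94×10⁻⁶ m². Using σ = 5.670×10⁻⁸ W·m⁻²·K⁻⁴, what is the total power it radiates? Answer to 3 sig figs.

P ≈ 2.68 W

Area A = 4.94×10⁻⁶ m².
P = σAT⁴ = 5.670×10⁻⁸ × 4.94×10⁻⁶ × (1759)⁴ = 2.68 W.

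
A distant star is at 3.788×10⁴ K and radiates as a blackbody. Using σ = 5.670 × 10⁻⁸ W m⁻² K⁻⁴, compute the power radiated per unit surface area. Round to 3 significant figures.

I ≈ 1.17×10¹¹ W/m²

Stefan–Boltzmann: I = σT⁴ = 5.670×10⁻⁸ × (3.788×10⁴)⁴ = 1.17×10¹¹ W/m².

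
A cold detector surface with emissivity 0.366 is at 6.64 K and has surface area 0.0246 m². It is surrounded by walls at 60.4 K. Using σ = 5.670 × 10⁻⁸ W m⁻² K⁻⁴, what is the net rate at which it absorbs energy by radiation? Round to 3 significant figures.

Net gain ≈ 6.79×10⁻³ W

Area A = 0.0246 m².
Net radiated power P_net = εσA(T⁴ − T₀⁴) = 0.366×5.670×10⁻⁸×0.0246×(6.64⁴ − 60.4⁴).
T⁴ − T₀⁴ = 1943.89 − 1.33091×10⁷ = -1.33072×10⁷ K⁴, so P_net = -6.79×10⁻³ W — negative, meaning a net gain of 6.79×10⁻³ W.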